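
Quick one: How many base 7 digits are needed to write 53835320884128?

17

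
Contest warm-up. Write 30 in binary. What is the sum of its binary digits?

30 in base 2 is 11110.
Digit sum: 1+1+1+1+0 = 4.

4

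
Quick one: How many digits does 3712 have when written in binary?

3712 in base 2 is 111010000000, which has 12 digits.

12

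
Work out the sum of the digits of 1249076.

1+2+4+9+0+7+6 = 29

29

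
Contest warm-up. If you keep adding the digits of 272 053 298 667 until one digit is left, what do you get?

3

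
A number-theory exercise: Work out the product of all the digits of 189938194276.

47029248

1×8×9×9×3×8×1×9×4×2×7×6 = 47029248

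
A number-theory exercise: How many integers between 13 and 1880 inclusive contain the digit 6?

The integers in [13, 1880] that contain the digit 6: 16, 26, 36, 46, 56, 60, …, 1869, 1876.
520 qualify.

520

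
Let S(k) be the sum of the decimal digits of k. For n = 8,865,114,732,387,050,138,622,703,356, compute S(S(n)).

6

First digit sum: 114.
1+1+4 = 6.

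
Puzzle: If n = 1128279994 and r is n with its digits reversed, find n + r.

6128008205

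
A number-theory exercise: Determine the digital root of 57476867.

5

5+7+4+7+6+8+6+7 = 50
5+0 = 5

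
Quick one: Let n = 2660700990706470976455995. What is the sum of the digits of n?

2+6+6+0+7+0+0+9+9+0+7+0+6+4+7+0+9+7+6+4+5+5+9+9+5 = 122

122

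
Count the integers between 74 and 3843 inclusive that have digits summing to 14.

The integers in [74, 3843] that have digits summing to 14: 77, 86, 95, 149, 158, 167, …, 3821, 3830.
287 qualify.

287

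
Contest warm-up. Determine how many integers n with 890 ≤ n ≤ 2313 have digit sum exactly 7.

45

The integers in [890, 2313] that have digit sum exactly 7: 1006, 1015, 1024, 1033, 1042, 1051, …, 2302, 2311.
45 qualify.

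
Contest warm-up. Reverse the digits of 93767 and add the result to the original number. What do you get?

Reverse of 93767 is 76739.
93767 + 76739 = 170506

170506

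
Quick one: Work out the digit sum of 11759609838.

57

1+1+7+5+9+6+0+9+8+3+8 = 57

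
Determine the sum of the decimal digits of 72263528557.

7+2+2+6+3+5+2+8+5+5+7 = 52

52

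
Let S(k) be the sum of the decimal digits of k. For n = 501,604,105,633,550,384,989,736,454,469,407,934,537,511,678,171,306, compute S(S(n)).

First digit sum: 221.
2+2+1 = 5.

5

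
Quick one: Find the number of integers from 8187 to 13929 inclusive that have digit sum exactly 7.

74

The integers in [8187, 13929] that have digit sum exactly 7: 10006, 10015, 10024, 10033, 10042, 10051, …, 13210, 13300.
74 qualify.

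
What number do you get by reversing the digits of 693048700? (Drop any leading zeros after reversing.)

Reversing 693048700 gives 7840396.

7840396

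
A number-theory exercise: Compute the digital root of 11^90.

1

The digital root of n equals n mod 9 (or 9 when 9 | n), so we need 11^90 mod 9.
11^90 ≡ 1 (mod 9), so the digital root is 1.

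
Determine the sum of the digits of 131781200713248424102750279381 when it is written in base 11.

171

131781200713248424102750279381 in base 11 is A06318A9880826A3275295379AAA.
Digit sum: 10+0+6+3+1+8+10+9+8+8+0+8+2+6+10+3+2+7+5+2+9+5+3+7+9+10+10+10 = 171.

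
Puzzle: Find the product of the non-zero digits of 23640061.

864

2×3×6×4×6×1 = 864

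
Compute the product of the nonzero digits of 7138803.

4032

7×1×3×8×8×3 = 4032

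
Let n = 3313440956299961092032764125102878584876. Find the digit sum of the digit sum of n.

17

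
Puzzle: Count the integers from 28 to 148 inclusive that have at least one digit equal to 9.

21

The integers in [28, 148] that have at least one digit equal to 9: 29, 39, 49, 59, 69, 79, …, 129, 139.
21 qualify.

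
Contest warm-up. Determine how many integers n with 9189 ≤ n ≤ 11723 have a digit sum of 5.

The integers in [9189, 11723] that have a digit sum of 5: 10004, 10013, 10022, 10031, 10040, 10103, …, 11210, 11300.
25 qualify.

25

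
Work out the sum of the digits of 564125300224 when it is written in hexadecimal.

564125300224 in base 16 is 83587CF600.
Digit sum: 8+3+5+8+7+12+15+6+0+0 = 64.

64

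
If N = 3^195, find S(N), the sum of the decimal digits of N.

414

3^195 = 1093061682616768598101980749118434678309602685816438255039403134728775682721408160470718926107
Sum of its 94 digits: 414.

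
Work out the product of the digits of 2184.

2×1×8×4 = 64

64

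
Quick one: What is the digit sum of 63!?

333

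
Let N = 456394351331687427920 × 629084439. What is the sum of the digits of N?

126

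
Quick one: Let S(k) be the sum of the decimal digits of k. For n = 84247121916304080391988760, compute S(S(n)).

3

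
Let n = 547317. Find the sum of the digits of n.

27

5+4+7+3+1+7 = 27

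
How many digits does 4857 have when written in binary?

13

4857 in base 2 is 1001011111001, which has 13 digits.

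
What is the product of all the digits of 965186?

12960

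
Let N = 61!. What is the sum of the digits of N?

315

61! = 507580213877224798800856812176625227226004528988036003099405939480985600000000000000
Sum of its 84 digits: 315.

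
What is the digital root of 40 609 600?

4+0+6+0+9+6+0+0 = 25
2+5 = 7
(Equivalently, 40 609 600 mod 9 = 7.)

7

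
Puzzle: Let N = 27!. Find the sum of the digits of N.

27! = 10888869450418352160768000000
Sum of its 29 digits: 108.

108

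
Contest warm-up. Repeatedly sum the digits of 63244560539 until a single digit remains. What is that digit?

2

6+3+2+4+4+5+6+0+5+3+9 = 47
4+7 = 11
1+1 = 2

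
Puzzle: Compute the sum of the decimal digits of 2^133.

191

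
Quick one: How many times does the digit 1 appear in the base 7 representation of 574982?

1

574982 in base 7 is 4613222.
The digit 1 appears 1 time.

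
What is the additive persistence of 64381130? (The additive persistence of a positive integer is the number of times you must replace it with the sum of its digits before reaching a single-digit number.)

2

64381130 → 26 → 8 (2 steps)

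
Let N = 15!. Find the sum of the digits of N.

45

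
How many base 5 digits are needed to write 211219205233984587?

25

211219205233984587 in base 5 is 3232434410424304400001322, which has 25 digits.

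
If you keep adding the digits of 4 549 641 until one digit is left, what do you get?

4+5+4+9+6+4+1 = 33
3+3 = 6
(Equivalently, 4 549 641 mod 9 = 6.)

6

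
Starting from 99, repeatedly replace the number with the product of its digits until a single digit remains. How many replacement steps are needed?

2

99 → 81 → 8 (2 steps)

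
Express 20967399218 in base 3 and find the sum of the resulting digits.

18

20967399218 in base 3 is 2000010020212020111102.
Digit sum: 2+0+0+0+0+1+0+0+2+0+2+1+2+0+2+0+1+1+1+1+0+2 = 18.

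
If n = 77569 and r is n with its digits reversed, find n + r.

Reverse of 77569 is 96577.
77569 + 96577 = 174146

174146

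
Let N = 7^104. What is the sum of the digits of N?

409

7^104 = 7765978099609043937218499293609620562868144880570005587642282690671451194588264272062401
Sum of its 88 digits: 409.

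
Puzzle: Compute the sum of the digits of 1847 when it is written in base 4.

11

1847 in base 4 is 130313.
Digit sum: 1+3+0+3+1+3 = 11.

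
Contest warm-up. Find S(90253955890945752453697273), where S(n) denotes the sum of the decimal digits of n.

133

9+0+2+5+3+9+5+5+8+9+0+9+4+5+7+5+2+4+5+3+6+9+7+2+7+3 = 133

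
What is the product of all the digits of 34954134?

25920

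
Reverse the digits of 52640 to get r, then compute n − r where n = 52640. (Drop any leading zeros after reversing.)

48015

Reverse of 52640 is 4625.
52640 − 4625 = 48015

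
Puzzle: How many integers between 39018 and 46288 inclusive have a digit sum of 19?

The integers in [39018, 46288] that have a digit sum of 19: 39025, 39034, 39043, 39052, 39061, 39070, …, 46261, 46270.
489 qualify.

489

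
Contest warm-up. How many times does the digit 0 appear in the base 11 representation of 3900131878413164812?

3900131878413164812 in base 11 is 77972A233A7899A450.
The digit 0 appears 1 time.

1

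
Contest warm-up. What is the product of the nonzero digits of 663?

6×6×3 = 108

108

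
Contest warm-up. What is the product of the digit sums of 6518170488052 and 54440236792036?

S(6518170488052) = 6+5+1+8+1+7+0+4+8+8+0+5+2 = 55.
S(54440236792036) = 5+4+4+4+0+2+3+6+7+9+2+0+3+6 = 55.
55 · 55 = 3025.

3025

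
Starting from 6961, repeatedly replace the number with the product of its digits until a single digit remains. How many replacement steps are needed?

6961 → 324 → 24 → 8 (3 steps)

3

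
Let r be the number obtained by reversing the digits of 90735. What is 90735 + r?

144444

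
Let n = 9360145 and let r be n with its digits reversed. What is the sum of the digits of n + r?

38

Reversal of 9360145 is 5410639; 9360145 + 5410639 = 14770784.
Digit sum of 14770784: 1+4+7+7+0+7+8+4 = 38.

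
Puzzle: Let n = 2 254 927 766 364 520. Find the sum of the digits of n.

70

2+2+5+4+9+2+7+7+6+6+3+6+4+5+2+0 = 70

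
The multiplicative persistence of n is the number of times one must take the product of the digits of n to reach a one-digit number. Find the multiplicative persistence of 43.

2

43 → 12 → 2 (2 steps)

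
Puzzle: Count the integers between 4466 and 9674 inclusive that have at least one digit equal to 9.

1948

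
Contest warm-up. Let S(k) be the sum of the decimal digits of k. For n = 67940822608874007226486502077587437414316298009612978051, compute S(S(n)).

13

First digit sum: 247.
2+4+7 = 13.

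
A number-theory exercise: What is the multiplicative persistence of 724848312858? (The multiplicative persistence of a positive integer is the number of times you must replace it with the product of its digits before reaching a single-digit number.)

724848312858 → 27525120 → 0 (2 steps)

2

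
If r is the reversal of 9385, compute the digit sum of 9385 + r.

14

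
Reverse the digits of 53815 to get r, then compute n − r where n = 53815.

1980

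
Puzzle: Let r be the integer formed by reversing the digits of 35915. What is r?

51953

Reversing 35915 gives 51953.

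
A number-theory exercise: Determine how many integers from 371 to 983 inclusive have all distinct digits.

451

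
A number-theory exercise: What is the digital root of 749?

7+4+9 = 20
2+0 = 2

2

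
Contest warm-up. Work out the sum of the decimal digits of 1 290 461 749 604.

53

1+2+9+0+4+6+1+7+4+9+6+0+4 = 53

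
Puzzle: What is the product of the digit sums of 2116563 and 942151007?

696

S(2116563) = 2+1+1+6+5+6+3 = 24.
S(942151007) = 9+4+2+1+5+1+0+0+7 = 29.
24 · 29 = 696.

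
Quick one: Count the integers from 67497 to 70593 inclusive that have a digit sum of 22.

135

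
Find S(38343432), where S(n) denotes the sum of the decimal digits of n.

30

3+8+3+4+3+4+3+2 = 30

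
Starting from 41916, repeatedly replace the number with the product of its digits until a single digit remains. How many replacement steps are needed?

41916 → 216 → 12 → 2 (3 steps)

3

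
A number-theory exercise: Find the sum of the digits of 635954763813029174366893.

118

6+3+5+9+5+4+7+6+3+8+1+3+0+2+9+1+7+4+3+6+6+8+9+3 = 118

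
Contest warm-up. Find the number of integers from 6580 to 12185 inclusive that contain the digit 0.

The integers in [6580, 12185] that contain the digit 0: 6580, 6590, 6600, 6601, 6602, 6603, …, 12170, 12180.
2280 qualify.

2280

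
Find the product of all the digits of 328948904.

0

3×2×8×9×4×8×9×0×4 = 0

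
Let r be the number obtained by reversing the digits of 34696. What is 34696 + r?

104339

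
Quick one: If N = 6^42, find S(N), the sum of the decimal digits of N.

6^42 = 481229803398374426442198455156736
Sum of its 33 digits: 153.

153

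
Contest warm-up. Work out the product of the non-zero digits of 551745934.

378000

5×5×1×7×4×5×9×3×4 = 378000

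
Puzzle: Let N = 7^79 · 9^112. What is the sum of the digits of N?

7^79 · 9^112 = 434416406044723188374741668300436025501416728960354941268175826600798796000000238453653661387363089318840081544726172532393769912530251831156354855494834197326476559206169783
Sum of its 174 digits: 747.

747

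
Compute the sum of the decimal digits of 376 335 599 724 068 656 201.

97

3+7+6+3+3+5+5+9+9+7+2+4+0+6+8+6+5+6+2+0+1 = 97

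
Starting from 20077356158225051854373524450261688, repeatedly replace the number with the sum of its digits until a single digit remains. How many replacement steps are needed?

2

20077356158225051854373524450261688 → 140 → 5 (2 steps)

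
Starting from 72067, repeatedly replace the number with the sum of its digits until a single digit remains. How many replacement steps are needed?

2

72067 → 22 → 4 (2 steps)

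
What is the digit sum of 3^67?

162

3^67 = 92709463147897837085761925410587
Sum of its 32 digits: 162.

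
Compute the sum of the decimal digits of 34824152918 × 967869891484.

34824152918 × 967869891484 = 33705249105766881950312
Sum of its 23 digits: 95.

95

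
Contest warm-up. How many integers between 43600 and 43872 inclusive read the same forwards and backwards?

The integers in [43600, 43872] that read the same forwards and backwards: 43634, 43734, 43834.
3 qualify.

3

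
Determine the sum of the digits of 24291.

2+4+2+9+1 = 18

18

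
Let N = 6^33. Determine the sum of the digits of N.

6^33 = 47751966659678405306351616
Sum of its 26 digits: 126.

126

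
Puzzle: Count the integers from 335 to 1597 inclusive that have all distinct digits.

The integers in [335, 1597] that have all distinct digits: 340, 341, 342, 345, 346, 347, …, 1596, 1597.
759 qualify.

759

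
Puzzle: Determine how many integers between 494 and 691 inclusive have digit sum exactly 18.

The integers in [494, 691] that have digit sum exactly 18: 495, 549, 558, 567, 576, 585, …, 675, 684.
13 qualify.

13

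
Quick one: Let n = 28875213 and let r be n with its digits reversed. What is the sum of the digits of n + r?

27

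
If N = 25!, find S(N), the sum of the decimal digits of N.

72

25! = 15511210043330985984000000
Sum of its 26 digits: 72.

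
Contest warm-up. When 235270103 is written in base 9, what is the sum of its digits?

39

235270103 in base 9 is 541627815.
Digit sum: 5+4+1+6+2+7+8+1+5 = 39.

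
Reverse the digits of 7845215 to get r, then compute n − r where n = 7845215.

Reverse of 7845215 is 5125487.
7845215 − 5125487 = 2719728

2719728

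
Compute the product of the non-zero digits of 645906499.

2099520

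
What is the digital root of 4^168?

The digital root of n equals n mod 9 (or 9 when 9 | n), so we need 4^168 mod 9.
4^168 ≡ 1 (mod 9), so the digital root is 1.

1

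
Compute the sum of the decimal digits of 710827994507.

59

7+1+0+8+2+7+9+9+4+5+0+7 = 59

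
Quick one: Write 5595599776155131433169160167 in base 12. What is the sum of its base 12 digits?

156

5595599776155131433169160167 in base 12 is 5A479B28A6631062439BB27487.
Digit sum: 5+10+4+7+9+11+2+8+10+6+6+3+1+0+6+2+4+3+9+11+11+2+7+4+8+7 = 156.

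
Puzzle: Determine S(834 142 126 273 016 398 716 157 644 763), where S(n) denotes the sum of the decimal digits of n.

127

8+3+4+1+4+2+1+2+6+2+7+3+0+1+6+3+9+8+7+1+6+1+5+7+6+4+4+7+6+3 = 127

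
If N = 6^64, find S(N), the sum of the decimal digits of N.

6^64 = 63340286662973277706162286946811886609896461828096
Sum of its 50 digits: 252.

252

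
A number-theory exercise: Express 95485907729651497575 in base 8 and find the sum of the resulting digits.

95485907729651497575 in base 8 is 12264420562622146475147.
Digit sum: 1+2+2+6+4+4+2+0+5+6+2+6+2+2+1+4+6+4+7+5+1+4+7 = 83.

83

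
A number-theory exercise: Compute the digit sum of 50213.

11

5+0+2+1+3 = 11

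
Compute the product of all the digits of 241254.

2×4×1×2×5×4 = 320

320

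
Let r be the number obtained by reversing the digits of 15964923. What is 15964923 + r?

48911874

Reverse of 15964923 is 32946951.
15964923 + 32946951 = 48911874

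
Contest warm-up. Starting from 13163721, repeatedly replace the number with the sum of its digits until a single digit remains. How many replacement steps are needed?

13163721 → 24 → 6 (2 steps)

2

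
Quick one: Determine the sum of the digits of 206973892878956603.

98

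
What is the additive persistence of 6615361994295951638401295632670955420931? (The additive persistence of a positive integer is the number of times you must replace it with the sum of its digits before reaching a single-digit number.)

3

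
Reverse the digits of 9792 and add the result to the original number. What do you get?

Reverse of 9792 is 2979.
9792 + 2979 = 12771

12771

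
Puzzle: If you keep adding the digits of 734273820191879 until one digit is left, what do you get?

8

7+3+4+2+7+3+8+2+0+1+9+1+8+7+9 = 71
7+1 = 8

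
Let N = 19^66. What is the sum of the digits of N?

19^66 = 2498835475335488615165941356210895586368381374221567418772496080399497448506732376681
Sum of its 85 digits: 415.

415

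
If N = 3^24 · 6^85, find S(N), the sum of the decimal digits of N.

342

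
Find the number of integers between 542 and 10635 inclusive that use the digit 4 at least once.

3456

The integers in [542, 10635] that use the digit 4 at least once: 542, 543, 544, 545, 546, 547, …, 10624, 10634.
3456 qualify.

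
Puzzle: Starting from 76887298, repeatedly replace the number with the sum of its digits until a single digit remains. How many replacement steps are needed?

3

76887298 → 55 → 10 → 1 (3 steps)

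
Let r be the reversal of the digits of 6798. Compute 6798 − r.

Reverse of 6798 is 8976.
6798 − 8976 = -2178

-2178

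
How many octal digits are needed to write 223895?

6

223895 in base 8 is 665227, which has 6 digits.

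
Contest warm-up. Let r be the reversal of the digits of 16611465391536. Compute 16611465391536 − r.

-46907891020125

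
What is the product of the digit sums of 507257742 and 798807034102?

S(507257742) = 5+0+7+2+5+7+7+4+2 = 39.
S(798807034102) = 7+9+8+8+0+7+0+3+4+1+0+2 = 49.
39 · 49 = 1911.

1911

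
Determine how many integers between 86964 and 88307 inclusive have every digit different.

The integers in [86964, 88307] that have every digit different: 86970, 86971, 86972, 86973, 86974, 86975, …, 87964, 87965.
342 qualify.

342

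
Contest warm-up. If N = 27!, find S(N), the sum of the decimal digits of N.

27! = 10888869450418352160768000000
Sum of its 29 digits: 108.

108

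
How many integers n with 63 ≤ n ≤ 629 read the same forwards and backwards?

57

The integers in [63, 629] that read the same forwards and backwards: 66, 77, 88, 99, 101, 111, …, 616, 626.
57 qualify.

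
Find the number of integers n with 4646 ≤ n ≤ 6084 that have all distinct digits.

746

The integers in [4646, 6084] that have all distinct digits: 4650, 4651, 4652, 4653, 4657, 4658, …, 6083, 6084.
746 qualify.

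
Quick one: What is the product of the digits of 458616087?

0

4×5×8×6×1×6×0×8×7 = 0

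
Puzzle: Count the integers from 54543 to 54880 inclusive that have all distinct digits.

The integers in [54543, 54880] that have all distinct digits: 54601, 54602, 54603, 54607, 54608, 54609, …, 54876, 54879.
120 qualify.

120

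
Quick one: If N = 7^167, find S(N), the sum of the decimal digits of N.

589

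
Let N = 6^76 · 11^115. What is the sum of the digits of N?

729

6^76 · 11^115 = 79369532519690067740363692674120928164481017307054660931751373272823467147571882910528654530308773333591410159931231259773564743001159705015368287210460211273170441019084721094656
Sum of its 179 digits: 729.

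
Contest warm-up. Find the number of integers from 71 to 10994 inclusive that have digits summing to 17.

729

The integers in [71, 10994] that have digits summing to 17: 89, 98, 179, 188, 197, 269, …, 10961, 10970.
729 qualify.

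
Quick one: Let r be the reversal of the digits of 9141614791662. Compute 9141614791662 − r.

Reverse of 9141614791662 is 2661974161419.
9141614791662 − 2661974161419 = 6479640630243

6479640630243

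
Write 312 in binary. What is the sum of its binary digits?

4

312 in base 2 is 100111000.
Digit sum: 1+0+0+1+1+1+0+0+0 = 4.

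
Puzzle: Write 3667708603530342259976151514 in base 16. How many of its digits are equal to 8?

2

3667708603530342259976151514 in base 16 is BD9DB81CCB087B9ED4DA1DA.
The digit 8 appears 2 times.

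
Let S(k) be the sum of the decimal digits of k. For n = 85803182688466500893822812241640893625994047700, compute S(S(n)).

First digit sum: 211.
2+1+1 = 4.

4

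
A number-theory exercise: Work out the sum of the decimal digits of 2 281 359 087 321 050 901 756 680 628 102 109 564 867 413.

2+2+8+1+3+5+9+0+8+7+3+2+1+0+5+0+9+0+1+7+5+6+6+8+0+6+2+8+1+0+2+1+0+9+5+6+4+8+6+7+4+1+3 = 171

171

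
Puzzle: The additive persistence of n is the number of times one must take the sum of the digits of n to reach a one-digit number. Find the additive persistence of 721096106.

721096106 → 32 → 5 (2 steps)

2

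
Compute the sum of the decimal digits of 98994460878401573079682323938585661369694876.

9+8+9+9+4+4+6+0+8+7+8+4+0+1+5+7+3+0+7+9+6+8+2+3+2+3+9+3+8+5+8+5+6+6+1+3+6+9+6+9+4+8+7+6 = 241

241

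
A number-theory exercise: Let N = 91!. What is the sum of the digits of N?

594

91! = 135200152767840296255166568759495142147586866476906677791741734597153670771559994765685283954750449427751168336768008192000000000000000000000
Sum of its 141 digits: 594.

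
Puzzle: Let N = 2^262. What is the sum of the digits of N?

331

2^262 = 7410693711188236507108543040556026102609279018600996098525285376506440296955904
Sum of its 79 digits: 331.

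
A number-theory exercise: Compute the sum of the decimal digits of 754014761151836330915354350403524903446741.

156

7+5+4+0+1+4+7+6+1+1+5+1+8+3+6+3+3+0+9+1+5+3+5+4+3+5+0+4+0+3+5+2+4+9+0+3+4+4+6+7+4+1 = 156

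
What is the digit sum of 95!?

95! = 10329978488239059262599702099394727095397746340117372869212250571234293987594703124871765375385424468563282236864226607350415360000000000000000000000
Sum of its 149 digits: 585.

585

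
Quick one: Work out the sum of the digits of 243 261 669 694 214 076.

78

2+4+3+2+6+1+6+6+9+6+9+4+2+1+4+0+7+6 = 78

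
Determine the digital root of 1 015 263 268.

1+0+1+5+2+6+3+2+6+8 = 34
3+4 = 7
(Equivalently, 1 015 263 268 mod 9 = 7.)

7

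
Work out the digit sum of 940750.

25

9+4+0+7+5+0 = 25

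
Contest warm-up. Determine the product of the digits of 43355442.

4×3×3×5×5×4×4×2 = 28800

28800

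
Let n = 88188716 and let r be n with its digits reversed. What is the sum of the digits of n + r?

Reversal of 88188716 is 61788188; 88188716 + 61788188 = 149976904.
Digit sum of 149976904: 1+4+9+9+7+6+9+0+4 = 49.

49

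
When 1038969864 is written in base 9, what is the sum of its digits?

24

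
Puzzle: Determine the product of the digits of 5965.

1350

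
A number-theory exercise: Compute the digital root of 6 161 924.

6+1+6+1+9+2+4 = 29
2+9 = 11
1+1 = 2

2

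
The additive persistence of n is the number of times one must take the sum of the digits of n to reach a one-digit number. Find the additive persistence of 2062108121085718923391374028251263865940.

2062108121085718923391374028251263865940 → 154 → 10 → 1 (3 steps)

3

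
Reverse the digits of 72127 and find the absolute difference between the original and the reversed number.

Reverse of 72127 is 72127.
|72127 − 72127| = 0

0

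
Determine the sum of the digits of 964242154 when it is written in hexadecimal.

64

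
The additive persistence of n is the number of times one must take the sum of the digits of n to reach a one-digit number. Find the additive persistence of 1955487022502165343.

2

1955487022502165343 → 72 → 9 (2 steps)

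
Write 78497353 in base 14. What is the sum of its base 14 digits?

64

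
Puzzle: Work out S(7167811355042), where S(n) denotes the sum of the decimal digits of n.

7+1+6+7+8+1+1+3+5+5+0+4+2 = 50

50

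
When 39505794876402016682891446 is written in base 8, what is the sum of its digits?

103

39505794876402016682891446 in base 8 is 20255532671712173520146354266.
Digit sum: 2+0+2+5+5+5+3+2+6+7+1+7+1+2+1+7+3+5+2+0+1+4+6+3+5+4+2+6+6 = 103.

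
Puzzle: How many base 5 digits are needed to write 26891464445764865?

24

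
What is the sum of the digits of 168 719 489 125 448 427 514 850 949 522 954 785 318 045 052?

210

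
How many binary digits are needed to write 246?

246 in base 2 is 11110110, which has 8 digits.

8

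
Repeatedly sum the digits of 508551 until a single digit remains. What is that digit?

5+0+8+5+5+1 = 24
2+4 = 6

6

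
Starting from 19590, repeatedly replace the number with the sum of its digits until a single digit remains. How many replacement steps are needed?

2

19590 → 24 → 6 (2 steps)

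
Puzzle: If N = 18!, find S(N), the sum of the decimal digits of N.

54

18! = 6402373705728000
Sum of its 16 digits: 54.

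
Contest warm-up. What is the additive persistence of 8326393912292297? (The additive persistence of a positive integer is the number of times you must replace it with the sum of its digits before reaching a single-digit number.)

3

8326393912292297 → 77 → 14 → 5 (3 steps)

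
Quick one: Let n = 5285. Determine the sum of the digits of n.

20

5+2+8+5 = 20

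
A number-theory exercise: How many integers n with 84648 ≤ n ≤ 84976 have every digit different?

The integers in [84648, 84976] that have every digit different: 84650, 84651, 84652, 84653, 84657, 84659, …, 84975, 84976.
102 qualify.

102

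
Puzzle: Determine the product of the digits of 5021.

0

5×0×2×1 = 0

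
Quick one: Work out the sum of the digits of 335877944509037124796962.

120

3+3+5+8+7+7+9+4+4+5+0+9+0+3+7+1+2+4+7+9+6+9+6+2 = 120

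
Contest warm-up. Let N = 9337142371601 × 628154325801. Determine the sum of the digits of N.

9337142371601 × 628154325801 = 5865166371340976363977401
Sum of its 25 digits: 117.

117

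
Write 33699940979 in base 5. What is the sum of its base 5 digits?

27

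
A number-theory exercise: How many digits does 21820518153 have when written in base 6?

14

21820518153 in base 6 is 14005121233213, which has 14 digits.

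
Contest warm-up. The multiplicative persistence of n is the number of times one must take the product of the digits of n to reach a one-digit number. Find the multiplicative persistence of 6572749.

2

6572749 → 105840 → 0 (2 steps)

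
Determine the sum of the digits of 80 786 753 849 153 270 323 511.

98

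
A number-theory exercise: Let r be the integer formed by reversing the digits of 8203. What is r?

3028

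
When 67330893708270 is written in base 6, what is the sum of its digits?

67330893708270 in base 6 is 355111215140313130.
Digit sum: 3+5+5+1+1+1+2+1+5+1+4+0+3+1+3+1+3+0 = 40.

40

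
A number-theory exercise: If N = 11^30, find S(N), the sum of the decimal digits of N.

145

11^30 = 17449402268886407318558803753801
Sum of its 32 digits: 145.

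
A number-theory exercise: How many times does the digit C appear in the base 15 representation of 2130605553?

1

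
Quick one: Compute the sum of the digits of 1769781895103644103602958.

113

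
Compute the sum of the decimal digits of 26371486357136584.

79

2+6+3+7+1+4+8+6+3+5+7+1+3+6+5+8+4 = 79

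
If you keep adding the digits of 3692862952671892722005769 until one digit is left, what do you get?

6

3+6+9+2+8+6+2+9+5+2+6+7+1+8+9+2+7+2+2+0+0+5+7+6+9 = 123
1+2+3 = 6
(Equivalently, 3692862952671892722005769 mod 9 = 6.)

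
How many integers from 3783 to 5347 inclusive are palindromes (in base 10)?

The integers in [3783, 5347] that are palindromes (in base 10): 3883, 3993, 4004, 4114, 4224, 4334, …, 5225, 5335.
16 qualify.

16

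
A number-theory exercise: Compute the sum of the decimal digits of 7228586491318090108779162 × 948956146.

186

7228586491318090108779162 × 948956146 = 6859611577828877249707794336629652
Sum of its 34 digits: 186.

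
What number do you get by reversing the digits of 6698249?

9428966

Reversing 6698249 gives 9428966.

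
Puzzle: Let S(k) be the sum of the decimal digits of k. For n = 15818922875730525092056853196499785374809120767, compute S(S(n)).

First digit sum: 228.
2+2+8 = 12.

12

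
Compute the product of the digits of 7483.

672

7×4×8×3 = 672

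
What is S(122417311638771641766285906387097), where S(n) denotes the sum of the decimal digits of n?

1+2+2+4+1+7+3+1+1+6+3+8+7+7+1+6+4+1+7+6+6+2+8+5+9+0+6+3+8+7+0+9+7 = 148

148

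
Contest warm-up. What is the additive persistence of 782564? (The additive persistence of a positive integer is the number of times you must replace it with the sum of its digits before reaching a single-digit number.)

2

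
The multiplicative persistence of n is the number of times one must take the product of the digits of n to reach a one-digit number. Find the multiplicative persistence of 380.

380 → 0 (1 step)

1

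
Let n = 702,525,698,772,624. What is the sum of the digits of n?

72

7+0+2+5+2+5+6+9+8+7+7+2+6+2+4 = 72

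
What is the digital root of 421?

4+2+1 = 7

7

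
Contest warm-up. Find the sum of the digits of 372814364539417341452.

86

3+7+2+8+1+4+3+6+4+5+3+9+4+1+7+3+4+1+4+5+2 = 86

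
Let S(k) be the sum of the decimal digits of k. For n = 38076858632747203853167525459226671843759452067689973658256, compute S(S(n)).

18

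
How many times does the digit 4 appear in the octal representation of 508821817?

1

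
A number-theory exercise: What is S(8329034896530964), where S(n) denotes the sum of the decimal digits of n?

79

8+3+2+9+0+3+4+8+9+6+5+3+0+9+6+4 = 79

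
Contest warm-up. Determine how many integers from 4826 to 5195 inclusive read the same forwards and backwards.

The integers in [4826, 5195] that read the same forwards and backwards: 4884, 4994, 5005, 5115.
4 qualify.

4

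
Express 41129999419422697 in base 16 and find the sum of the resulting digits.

41129999419422697 in base 16 is 921F843D01B7E9.
Digit sum: 9+2+1+15+8+4+3+13+0+1+11+7+14+9 = 97.

97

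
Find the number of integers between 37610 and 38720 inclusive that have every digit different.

385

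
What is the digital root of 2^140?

The digital root of n equals n mod 9 (or 9 when 9 | n), so we need 2^140 mod 9.
2^140 ≡ 4 (mod 9), so the digital root is 4.

4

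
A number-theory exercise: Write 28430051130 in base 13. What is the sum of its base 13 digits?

42

28430051130 in base 13 is 28B1051680.
Digit sum: 2+8+11+1+0+5+1+6+8+0 = 42.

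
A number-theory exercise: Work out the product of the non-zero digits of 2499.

2×4×9×9 = 648

648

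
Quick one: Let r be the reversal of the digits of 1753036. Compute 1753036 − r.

Reverse of 1753036 is 6303571.
1753036 − 6303571 = -4550535

-4550535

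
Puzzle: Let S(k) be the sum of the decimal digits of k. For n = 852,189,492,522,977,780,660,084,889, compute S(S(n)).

9

First digit sum: 144.
1+4+4 = 9.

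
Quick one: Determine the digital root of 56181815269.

7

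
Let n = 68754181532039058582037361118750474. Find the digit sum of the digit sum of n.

First digit sum: 147.
1+4+7 = 12.

12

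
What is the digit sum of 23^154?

913

23^154 = 508260953318804331665749241499784198285755818926669360065014840210100252059926916585212609784935643841910234763437144036198847761033745850951058040066992798055428142335388285379341417461816018410542741237427409
Sum of its 210 digits: 913.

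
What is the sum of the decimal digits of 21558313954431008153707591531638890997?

2+1+5+5+8+3+1+3+9+5+4+4+3+1+0+0+8+1+5+3+7+0+7+5+9+1+5+3+1+6+3+8+8+9+0+9+9+7 = 168

168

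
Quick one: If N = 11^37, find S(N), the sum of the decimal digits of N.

200

11^37 = 340039485861577398992406882305761986971
Sum of its 39 digits: 200.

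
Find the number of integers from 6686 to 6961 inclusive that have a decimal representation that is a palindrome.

The integers in [6686, 6961] that have a decimal representation that is a palindrome: 6776, 6886.
2 qualify.

2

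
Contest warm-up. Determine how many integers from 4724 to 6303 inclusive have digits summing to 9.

The integers in [4724, 6303] that have digits summing to 9: 5004, 5013, 5022, 5031, 5040, 5103, …, 6210, 6300.
25 qualify.

25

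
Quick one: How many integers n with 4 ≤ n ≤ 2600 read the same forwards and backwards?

121

The integers in [4, 2600] that read the same forwards and backwards: 4, 5, 6, 7, 8, 9, …, 2442, 2552.
121 qualify.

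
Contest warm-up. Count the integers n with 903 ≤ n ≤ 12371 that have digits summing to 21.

659

The integers in [903, 12371] that have digits summing to 21: 939, 948, 957, 966, 975, 984, …, 12297, 12369.
659 qualify.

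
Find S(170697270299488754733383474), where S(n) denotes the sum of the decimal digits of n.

137

1+7+0+6+9+7+2+7+0+2+9+9+4+8+8+7+5+4+7+3+3+3+8+3+4+7+4 = 137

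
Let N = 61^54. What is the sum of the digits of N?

61^54 = 2557473195204902485048464425566266850132055087162801555691768607299412279477480916076947591778841
Sum of its 97 digits: 451.

451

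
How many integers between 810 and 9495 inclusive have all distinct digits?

4448

The integers in [810, 9495] that have all distinct digits: 810, 812, 813, 814, 815, 816, …, 9486, 9487.
4448 qualify.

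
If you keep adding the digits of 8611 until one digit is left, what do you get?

7

8+6+1+1 = 16
1+6 = 7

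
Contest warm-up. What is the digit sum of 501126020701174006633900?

64

5+0+1+1+2+6+0+2+0+7+0+1+1+7+4+0+0+6+6+3+3+9+0+0 = 64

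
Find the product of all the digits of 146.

24

1×4×6 = 24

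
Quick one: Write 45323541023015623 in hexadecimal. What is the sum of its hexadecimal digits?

45323541023015623 in base 16 is A105853AA3C2C7.
Digit sum: 10+1+0+5+8+5+3+10+10+3+12+2+12+7 = 88.

88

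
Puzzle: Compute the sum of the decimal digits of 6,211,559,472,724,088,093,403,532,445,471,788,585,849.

187

6+2+1+1+5+5+9+4+7+2+7+2+4+0+8+8+0+9+3+4+0+3+5+3+2+4+4+5+4+7+1+7+8+8+5+8+5+8+4+9 = 187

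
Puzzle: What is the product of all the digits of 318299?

3888

3×1×8×2×9×9 = 3888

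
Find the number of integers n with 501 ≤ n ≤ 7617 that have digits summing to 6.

59

The integers in [501, 7617] that have digits summing to 6: 501, 510, 600, 1005, 1014, 1023, …, 5100, 6000.
59 qualify.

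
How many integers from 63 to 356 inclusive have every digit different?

214

The integers in [63, 356] that have every digit different: 63, 64, 65, 67, 68, 69, …, 354, 356.
214 qualify.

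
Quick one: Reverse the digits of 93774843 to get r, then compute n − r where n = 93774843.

Reverse of 93774843 is 34847739.
93774843 − 34847739 = 58927104

58927104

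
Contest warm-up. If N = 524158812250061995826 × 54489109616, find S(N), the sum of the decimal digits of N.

524158812250061995826 × 54489109616 = 28560946976885991693358648462816
Sum of its 32 digits: 181.

181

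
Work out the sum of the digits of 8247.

21

8+2+4+7 = 21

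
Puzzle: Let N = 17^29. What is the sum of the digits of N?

152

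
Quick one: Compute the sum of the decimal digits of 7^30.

7^30 = 22539340290692258087863249
Sum of its 26 digits: 118.

118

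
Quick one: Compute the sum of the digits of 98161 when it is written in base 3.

17

98161 in base 3 is 11222122121.
Digit sum: 1+1+2+2+2+1+2+2+1+2+1 = 17.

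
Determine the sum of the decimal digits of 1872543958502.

59

1+8+7+2+5+4+3+9+5+8+5+0+2 = 59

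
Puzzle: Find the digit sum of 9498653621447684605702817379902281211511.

9+4+9+8+6+5+3+6+2+1+4+4+7+6+8+4+6+0+5+7+0+2+8+1+7+3+7+9+9+0+2+2+8+1+2+1+1+5+1+1 = 174

174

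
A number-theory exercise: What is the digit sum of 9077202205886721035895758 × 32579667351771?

183

9077202205886721035895758 × 32579667351771 = 295732228352551308238356587870672687418
Sum of its 39 digits: 183.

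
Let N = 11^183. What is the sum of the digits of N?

854

11^183 = 37571746543708717595533399210516754205924402693179299730045036528900429449814561980151266739964551610959525564918930727732279070855832626061105343429693485185485435999578019144141106712448131
Sum of its 191 digits: 854.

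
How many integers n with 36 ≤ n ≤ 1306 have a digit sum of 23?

The integers in [36, 1306] that have a digit sum of 23: 599, 689, 698, 779, 788, 797, …, 986, 995.
15 qualify.

15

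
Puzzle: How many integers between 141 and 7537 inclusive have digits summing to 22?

The integers in [141, 7537] that have digits summing to 22: 499, 589, 598, 679, 688, 697, …, 7528, 7537.
350 qualify.

350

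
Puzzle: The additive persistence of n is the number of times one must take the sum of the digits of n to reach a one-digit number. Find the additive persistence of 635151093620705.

635151093620705 → 53 → 8 (2 steps)

2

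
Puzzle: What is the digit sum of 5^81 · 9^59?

468

5^81 · 9^59 = 82580671147073288007951419480683464342226390571273466508155317645603382854802010371031428803689777851104736328125
Sum of its 113 digits: 468.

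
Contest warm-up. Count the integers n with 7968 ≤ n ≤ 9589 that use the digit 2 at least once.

468

The integers in [7968, 9589] that use the digit 2 at least once: 7972, 7982, 7992, 8002, 8012, 8020, …, 9572, 9582.
468 qualify.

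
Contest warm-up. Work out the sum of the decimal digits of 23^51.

23^51 = 2806206568815996453517295598842263495093850076703159313599472092894727
Sum of its 70 digits: 341.

341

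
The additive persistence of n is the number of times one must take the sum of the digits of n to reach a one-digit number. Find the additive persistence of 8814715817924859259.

2

8814715817924859259 → 103 → 4 (2 steps)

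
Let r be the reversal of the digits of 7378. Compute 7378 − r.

Reverse of 7378 is 8737.
7378 − 8737 = -1359

-1359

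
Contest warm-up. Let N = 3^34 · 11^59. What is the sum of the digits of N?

369

3^34 · 11^59 = 461626875167691882247077181618284353118847495385515675019710776306254280859179
Sum of its 78 digits: 369.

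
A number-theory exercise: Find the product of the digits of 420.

0

4×2×0 = 0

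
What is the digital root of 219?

3

2+1+9 = 12
1+2 = 3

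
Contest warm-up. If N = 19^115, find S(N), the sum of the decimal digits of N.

631

19^115 = 1139368240752088688773270505621807256456365160434022300744086228505095359621301700309977739571576021361410717192898655154433417687111262999991820299
Sum of its 148 digits: 631.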